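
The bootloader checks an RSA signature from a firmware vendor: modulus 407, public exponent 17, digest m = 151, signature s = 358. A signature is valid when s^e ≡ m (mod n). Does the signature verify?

verifies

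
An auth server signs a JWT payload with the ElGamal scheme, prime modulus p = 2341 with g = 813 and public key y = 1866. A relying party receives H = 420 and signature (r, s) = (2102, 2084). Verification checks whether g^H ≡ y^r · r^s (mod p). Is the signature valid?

Left side g^H mod p:
Squares mod 2341: 813^1≡813, 813^2≡807, 813^4≡451, 813^8≡2075, 813^16≡526, 813^32≡438, 813^64≡2223, 813^128≡2219, 813^256≡838
420 = 256 + 128 + 32 + 4, so 813^420 ≡ 838·2219·438·451 ≡ 679 (mod 2341)
Right side y^r · r^s mod p:
Squares mod 2341: 1866^1≡1866, 1866^2≡889, 1866^4≡1404, 1866^8≡94, 1866^16≡1813, 1866^32≡205, 1866^64≡2228, 1866^128≡1064, 1866^256≡1393, 1866^512≡2101, 1866^1024≡1416, 1866^2048≡1160
2102 = 2048 + 32 + 16 + 4 + 2, so 1866^2102 ≡ 1160·205·1813·1404·889 ≡ 910 (mod 2341)
Squares mod 2341: 2102^1≡2102, 2102^2≡937, 2102^4≡94, 2102^8≡1813, 2102^16≡205, 2102^32≡2228, 2102^64≡1064, 2102^128≡1393, 2102^256≡2101, 2102^512≡1416, 2102^1024≡1160, 2102^2048≡1866
2084 = 2048 + 32 + 4, so 2102^2084 ≡ 1866·2228·94 ≡ 595 (mod 2341)
910·595 = 541450 ≡ 679 (mod 2341)
679 ≡ 679 (mod 2341), so the signature is genuine.

valid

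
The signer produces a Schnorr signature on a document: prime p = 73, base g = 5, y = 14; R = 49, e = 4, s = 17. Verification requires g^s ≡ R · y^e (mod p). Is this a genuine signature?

forged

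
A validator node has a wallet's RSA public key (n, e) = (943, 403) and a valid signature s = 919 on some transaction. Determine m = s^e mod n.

321

s^403 mod 943 = 321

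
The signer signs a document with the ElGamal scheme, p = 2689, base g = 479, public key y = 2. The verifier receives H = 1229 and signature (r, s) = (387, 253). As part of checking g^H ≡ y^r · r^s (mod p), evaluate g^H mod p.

842

479^2 = 229441 ≡ 876
479^4 ≡ 876^2 = 767376 ≡ 1011
479^8 ≡ 1011^2 = 1022121 ≡ 301
479^16 ≡ 301^2 = 90601 ≡ 1864
479^32 ≡ 1864^2 = 3474496 ≡ 308
479^64 ≡ 308^2 = 94864 ≡ 749
479^128 ≡ 749^2 = 561001 ≡ 1689
479^256 ≡ 1689^2 = 2852721 ≡ 2381
479^512 ≡ 2381^2 = 5669161 ≡ 749
479^1024 ≡ 749^2 = 561001 ≡ 1689
1229 = 1024 + 128 + 64 + 8 + 4 + 1, so 479^1229 ≡ 1689·1689·749·301·1011·479 ≡ 842 (mod 2689)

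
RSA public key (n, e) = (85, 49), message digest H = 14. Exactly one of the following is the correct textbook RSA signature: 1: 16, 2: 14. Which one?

Candidate 1: Squares mod 85: 16^1≡16, 16^2≡1, 16^4≡1, 16^8≡1, 16^16≡1, 16^32≡1; 49 = 32 + 16 + 1, so 16^49 ≡ 1·1·16 ≡ 16 (mod 85)
Candidate 2: Squares mod 85: 14^1≡14, 14^2≡26, 14^4≡81, 14^8≡16, 14^16≡1, 14^32≡1; 49 = 32 + 16 + 1, so 14^49 ≡ 1·1·14 ≡ 14 (mod 85)
  → matches H = 14

2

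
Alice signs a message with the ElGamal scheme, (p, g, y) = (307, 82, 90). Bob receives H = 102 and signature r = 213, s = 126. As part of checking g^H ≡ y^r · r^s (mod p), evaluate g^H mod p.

82^2 = 6724 ≡ 277
82^4 ≡ 277^2 = 76729 ≡ 286
82^8 ≡ 286^2 = 81796 ≡ 134
82^16 ≡ 134^2 = 17956 ≡ 150
82^32 ≡ 150^2 = 22500 ≡ 89
82^64 ≡ 89^2 = 7921 ≡ 246
102 = 64 + 32 + 4 + 2, so 82^102 ≡ 246·89·286·277 ≡ 17 (mod 307)

17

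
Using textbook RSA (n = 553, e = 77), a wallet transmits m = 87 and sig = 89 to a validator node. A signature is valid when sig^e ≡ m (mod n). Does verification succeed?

passes

sig^2 ≡ 89^2 = 7921 ≡ 179
sig^4 ≡ 179^2 = 32041 ≡ 520
sig^8 ≡ 520^2 = 270400 ≡ 536
sig^16 ≡ 536^2 = 287296 ≡ 289
sig^32 ≡ 289^2 = 83521 ≡ 18
sig^64 ≡ 18^2 = 324
77 = 64 + 8 + 4 + 1, so sig^77 ≡ 324·536·520·89 ≡ 87 (mod 553)
sig^77 mod 553 = 87 matches m.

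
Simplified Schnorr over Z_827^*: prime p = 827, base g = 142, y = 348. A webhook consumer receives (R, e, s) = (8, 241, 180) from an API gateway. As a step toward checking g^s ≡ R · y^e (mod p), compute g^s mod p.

408

142^2 = 20164 ≡ 316
142^4 ≡ 316^2 = 99856 ≡ 616
142^8 ≡ 616^2 = 379456 ≡ 690
142^16 ≡ 690^2 = 476100 ≡ 575
142^32 ≡ 575^2 = 330625 ≡ 652
142^64 ≡ 652^2 = 425104 ≡ 26
142^128 ≡ 26^2 = 676
180 = 128 + 32 + 16 + 4, so 142^180 ≡ 676·652·575·616 ≡ 408 (mod 827)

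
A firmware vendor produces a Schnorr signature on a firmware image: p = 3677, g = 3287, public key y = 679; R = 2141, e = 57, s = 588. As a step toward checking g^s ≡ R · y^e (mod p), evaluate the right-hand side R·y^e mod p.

679^57 mod 3677 = 3172
R · y^e ≡ 2141·3172 = 6791252 ≡ 3510 (mod 3677)

3510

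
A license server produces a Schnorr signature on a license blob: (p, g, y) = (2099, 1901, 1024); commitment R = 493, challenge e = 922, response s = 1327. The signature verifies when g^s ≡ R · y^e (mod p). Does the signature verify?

g^s mod p:
1901^2 = 3613801 ≡ 1422
1901^4 ≡ 1422^2 = 2022084 ≡ 747
1901^8 ≡ 747^2 = 558009 ≡ 1774
1901^16 ≡ 1774^2 = 3147076 ≡ 675
1901^32 ≡ 675^2 = 455625 ≡ 142
1901^64 ≡ 142^2 = 20164 ≡ 1273
1901^128 ≡ 1273^2 = 1620529 ≡ 101
1901^256 ≡ 101^2 = 10201 ≡ 1805
1901^512 ≡ 1805^2 = 3258025 ≡ 377
1901^1024 ≡ 377^2 = 142129 ≡ 1496
1327 = 1024 + 256 + 32 + 8 + 4 + 2 + 1, so 1901^1327 ≡ 1496·1805·142·1774·747·1422·1901 ≡ 636 (mod 2099)
R · y^e mod p:
1024^2 = 1048576 ≡ 1175
1024^4 ≡ 1175^2 = 1380625 ≡ 1582
1024^8 ≡ 1582^2 = 2502724 ≡ 716
1024^16 ≡ 716^2 = 512656 ≡ 500
1024^32 ≡ 500^2 = 250000 ≡ 219
1024^64 ≡ 219^2 = 47961 ≡ 1783
1024^128 ≡ 1783^2 = 3179089 ≡ 1203
1024^256 ≡ 1203^2 = 1447209 ≡ 998
1024^512 ≡ 998^2 = 996004 ≡ 1078
922 = 512 + 256 + 128 + 16 + 8 + 2, so 1024^922 ≡ 1078·998·1203·500·716·1175 ≡ 1798 (mod 2099)
493·1798 = 886414 ≡ 636 (mod 2099)
636 ≡ 636 (mod 2099); signature holds.

verifies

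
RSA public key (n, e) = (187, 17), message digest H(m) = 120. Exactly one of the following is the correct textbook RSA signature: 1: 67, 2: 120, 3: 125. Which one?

2

Candidate 1: Squares mod 187: 67^1≡67, 67^2≡1, 67^4≡1, 67^8≡1, 67^16≡1; 17 = 16 + 1, so 67^17 ≡ 1·67 ≡ 67 (mod 187)
Candidate 2: Squares mod 187: 120^1≡120, 120^2≡1, 120^4≡1, 120^8≡1, 120^16≡1; 17 = 16 + 1, so 120^17 ≡ 1·120 ≡ 120 (mod 187)
  → matches H(m) = 120
Candidate 3: Squares mod 187: 125^1≡125, 125^2≡104, 125^4≡157, 125^8≡152, 125^16≡103; 17 = 16 + 1, so 125^17 ≡ 103·125 ≡ 159 (mod 187)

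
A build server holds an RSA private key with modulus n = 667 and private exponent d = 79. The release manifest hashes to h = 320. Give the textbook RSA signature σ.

h^79 mod 667 = 88

88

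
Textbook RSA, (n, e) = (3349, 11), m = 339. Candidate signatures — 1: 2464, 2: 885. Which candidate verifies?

1

Candidate 1: Squares mod 3349: 2464^1≡2464, 2464^2≡2908, 2464^4≡239, 2464^8≡188; 11 = 8 + 2 + 1, so 2464^11 ≡ 188·2908·2464 ≡ 339 (mod 3349)
  → matches m = 339
Candidate 2: Squares mod 3349: 885^1≡885, 885^2≡2908, 885^4≡239, 885^8≡188; 11 = 8 + 2 + 1, so 885^11 ≡ 188·2908·885 ≡ 3010 (mod 3349)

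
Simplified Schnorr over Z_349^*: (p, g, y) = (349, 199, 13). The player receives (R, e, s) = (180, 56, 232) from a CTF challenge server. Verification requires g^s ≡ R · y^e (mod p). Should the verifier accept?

g^s mod p:
Squares mod 349: 199^1≡199, 199^2≡164, 199^4≡23, 199^8≡180, 199^16≡292, 199^32≡108, 199^64≡147, 199^128≡320
232 = 128 + 64 + 32 + 8, so 199^232 ≡ 320·147·108·180 ≡ 122 (mod 349)
R · y^e mod p:
Squares mod 349: 13^1≡13, 13^2≡169, 13^4≡292, 13^8≡108, 13^16≡147, 13^32≡320
56 = 32 + 16 + 8, so 13^56 ≡ 320·147·108 ≡ 276 (mod 349)
180·276 = 49680 ≡ 122 (mod 349)
122 ≡ 122 (mod 349); signature holds.

accept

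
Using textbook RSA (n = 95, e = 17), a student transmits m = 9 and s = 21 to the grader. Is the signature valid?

invalid

s^2 ≡ 21^2 = 441 ≡ 61
s^4 ≡ 61^2 = 3721 ≡ 16
s^8 ≡ 16^2 = 256 ≡ 66
s^16 ≡ 66^2 = 4356 ≡ 81
17 = 16 + 1, so s^17 ≡ 81·21 ≡ 86 (mod 95)
The recovered value 86 does not match the digest 9.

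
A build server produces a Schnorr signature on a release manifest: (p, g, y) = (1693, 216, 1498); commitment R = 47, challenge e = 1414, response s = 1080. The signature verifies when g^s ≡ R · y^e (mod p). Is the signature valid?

invalid

g^s mod p:
216^2 = 46656 ≡ 945
216^4 ≡ 945^2 = 893025 ≡ 814
216^8 ≡ 814^2 = 662596 ≡ 633
216^16 ≡ 633^2 = 400689 ≡ 1141
216^32 ≡ 1141^2 = 1301881 ≡ 1657
216^64 ≡ 1657^2 = 2745649 ≡ 1296
216^128 ≡ 1296^2 = 1679616 ≡ 160
216^256 ≡ 160^2 = 25600 ≡ 205
216^512 ≡ 205^2 = 42025 ≡ 1393
216^1024 ≡ 1393^2 = 1940449 ≡ 271
1080 = 1024 + 32 + 16 + 8, so 216^1080 ≡ 271·1657·1141·633 ≡ 1285 (mod 1693)
R · y^e mod p:
1498^2 = 2244004 ≡ 779
1498^4 ≡ 779^2 = 606841 ≡ 747
1498^8 ≡ 747^2 = 558009 ≡ 1012
1498^16 ≡ 1012^2 = 1024144 ≡ 1572
1498^32 ≡ 1572^2 = 2471184 ≡ 1097
1498^64 ≡ 1097^2 = 1203409 ≡ 1379
1498^128 ≡ 1379^2 = 1901641 ≡ 402
1498^256 ≡ 402^2 = 161604 ≡ 769
1498^512 ≡ 769^2 = 591361 ≡ 504
1498^1024 ≡ 504^2 = 254016 ≡ 66
1414 = 1024 + 256 + 128 + 4 + 2, so 1498^1414 ≡ 66·769·402·747·779 ≡ 946 (mod 1693)
47·946 = 44462 ≡ 444 (mod 1693)
1285 ≠ 444; the check fails.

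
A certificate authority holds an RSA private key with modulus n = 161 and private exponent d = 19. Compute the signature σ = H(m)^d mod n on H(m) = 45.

45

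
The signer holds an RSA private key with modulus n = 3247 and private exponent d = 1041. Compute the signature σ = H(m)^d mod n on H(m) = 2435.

2418

Squares mod 3247: (H(m))^1≡2435, (H(m))^2≡203, (H(m))^4≡2245, (H(m))^8≡681, (H(m))^16≡2687, (H(m))^32≡1888, (H(m))^64≡2585, (H(m))^128≡3146, (H(m))^256≡460, (H(m))^512≡545, (H(m))^1024≡1548
1041 = 1024 + 16 + 1, so (H(m))^1041 ≡ 1548·2687·2435 ≡ 2418 (mod 3247)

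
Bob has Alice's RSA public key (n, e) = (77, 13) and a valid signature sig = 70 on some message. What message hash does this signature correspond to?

sig^2 ≡ 70^2 = 4900 ≡ 49
sig^4 ≡ 49^2 = 2401 ≡ 14
sig^8 ≡ 14^2 = 196 ≡ 42
13 = 8 + 4 + 1, so sig^13 ≡ 42·14·70 ≡ 42 (mod 77)

42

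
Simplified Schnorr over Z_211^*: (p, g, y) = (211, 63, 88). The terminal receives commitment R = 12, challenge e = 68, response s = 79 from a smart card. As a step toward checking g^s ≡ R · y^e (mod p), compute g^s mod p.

40

63^2 = 3969 ≡ 171
63^4 ≡ 171^2 = 29241 ≡ 123
63^8 ≡ 123^2 = 15129 ≡ 148
63^16 ≡ 148^2 = 21904 ≡ 171
63^32 ≡ 171^2 = 29241 ≡ 123
63^64 ≡ 123^2 = 15129 ≡ 148
79 = 64 + 8 + 4 + 2 + 1, so 63^79 ≡ 148·148·123·171·63 ≡ 40 (mod 211)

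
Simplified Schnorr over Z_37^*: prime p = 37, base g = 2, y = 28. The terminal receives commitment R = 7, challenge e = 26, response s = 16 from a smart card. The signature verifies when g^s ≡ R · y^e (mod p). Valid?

g^s mod p:
Squares mod 37: 2^1≡2, 2^2≡4, 2^4≡16, 2^8≡34, 2^16≡9
2^16 ≡ 9 (mod 37)
R · y^e mod p:
Squares mod 37: 28^1≡28, 28^2≡7, 28^4≡12, 28^8≡33, 28^16≡16
26 = 16 + 8 + 2, so 28^26 ≡ 16·33·7 ≡ 33 (mod 37)
7·33 = 231 ≡ 9 (mod 37)
9 ≡ 9 (mod 37); signature holds.

yes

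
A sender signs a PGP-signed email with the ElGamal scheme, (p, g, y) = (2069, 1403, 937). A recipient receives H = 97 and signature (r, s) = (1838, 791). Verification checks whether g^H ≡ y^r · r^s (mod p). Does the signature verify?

verifies

Left side g^H mod p:
1403^2 = 1968409 ≡ 790
1403^4 ≡ 790^2 = 624100 ≡ 1331
1403^8 ≡ 1331^2 = 1771561 ≡ 497
1403^16 ≡ 497^2 = 247009 ≡ 798
1403^32 ≡ 798^2 = 636804 ≡ 1621
1403^64 ≡ 1621^2 = 2627641 ≡ 11
97 = 64 + 32 + 1, so 1403^97 ≡ 11·1621·1403 ≡ 614 (mod 2069)
Right side y^r · r^s mod p:
937^2 = 877969 ≡ 713
937^4 ≡ 713^2 = 508369 ≡ 1464
937^8 ≡ 1464^2 = 2143296 ≡ 1881
937^16 ≡ 1881^2 = 3538161 ≡ 171
937^32 ≡ 171^2 = 29241 ≡ 275
937^64 ≡ 275^2 = 75625 ≡ 1141
937^128 ≡ 1141^2 = 1301881 ≡ 480
937^256 ≡ 480^2 = 230400 ≡ 741
937^512 ≡ 741^2 = 549081 ≡ 796
937^1024 ≡ 796^2 = 633616 ≡ 502
1838 = 1024 + 512 + 256 + 32 + 8 + 4 + 2, so 937^1838 ≡ 502·796·741·275·1881·1464·713 ≡ 1375 (mod 2069)
1838^2 = 3378244 ≡ 1636
1838^4 ≡ 1636^2 = 2676496 ≡ 1279
1838^8 ≡ 1279^2 = 1635841 ≡ 1331
1838^16 ≡ 1331^2 = 1771561 ≡ 497
1838^32 ≡ 497^2 = 247009 ≡ 798
1838^64 ≡ 798^2 = 636804 ≡ 1621
1838^128 ≡ 1621^2 = 2627641 ≡ 11
1838^256 ≡ 11^2 = 121
1838^512 ≡ 121^2 = 14641 ≡ 158
791 = 512 + 256 + 16 + 4 + 2 + 1, so 1838^791 ≡ 158·121·497·1279·1636·1838 ≡ 1609 (mod 2069)
1375·1609 = 2212375 ≡ 614 (mod 2069)
614 ≡ 614 (mod 2069), so the signature is genuine.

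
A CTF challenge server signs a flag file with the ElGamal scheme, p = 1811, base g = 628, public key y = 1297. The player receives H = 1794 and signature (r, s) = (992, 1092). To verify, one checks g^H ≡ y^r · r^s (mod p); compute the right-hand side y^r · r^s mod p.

Squares mod 1811: 1297^1≡1297, 1297^2≡1601, 1297^4≡636, 1297^8≡643, 1297^16≡541, 1297^32≡1110, 1297^64≡620, 1297^128≡468, 1297^256≡1704, 1297^512≡583
992 = 512 + 256 + 128 + 64 + 32, so 1297^992 ≡ 583·1704·468·620·1110 ≡ 161 (mod 1811)
Squares mod 1811: 992^1≡992, 992^2≡691, 992^4≡1188, 992^8≡575, 992^16≡1023, 992^32≡1582, 992^64≡1733, 992^128≡651, 992^256≡27, 992^512≡729, 992^1024≡818
1092 = 1024 + 64 + 4, so 992^1092 ≡ 818·1733·1188 ≡ 253 (mod 1811)
y^r · r^s ≡ 161·253 = 40733 ≡ 891 (mod 1811)

891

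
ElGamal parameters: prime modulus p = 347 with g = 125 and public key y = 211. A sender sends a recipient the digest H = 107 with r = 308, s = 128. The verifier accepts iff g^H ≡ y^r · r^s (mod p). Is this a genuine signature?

forged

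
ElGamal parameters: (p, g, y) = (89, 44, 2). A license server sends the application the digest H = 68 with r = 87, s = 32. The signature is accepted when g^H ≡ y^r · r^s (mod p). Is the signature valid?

valid

Left side g^H mod p:
44^2 = 1936 ≡ 67
44^4 ≡ 67^2 = 4489 ≡ 39
44^8 ≡ 39^2 = 1521 ≡ 8
44^16 ≡ 8^2 = 64
44^32 ≡ 64^2 = 4096 ≡ 2
44^64 ≡ 2^2 = 4
68 = 64 + 4, so 44^68 ≡ 4·39 ≡ 67 (mod 89)
Right side y^r · r^s mod p:
2^2 = 4
2^4 ≡ 4^2 = 16
2^8 ≡ 16^2 = 256 ≡ 78
2^16 ≡ 78^2 = 6084 ≡ 32
2^32 ≡ 32^2 = 1024 ≡ 45
2^64 ≡ 45^2 = 2025 ≡ 67
87 = 64 + 16 + 4 + 2 + 1, so 2^87 ≡ 67·32·16·4·2 ≡ 45 (mod 89)
87^2 = 7569 ≡ 4
87^4 ≡ 4^2 = 16
87^8 ≡ 16^2 = 256 ≡ 78
87^16 ≡ 78^2 = 6084 ≡ 32
87^32 ≡ 32^2 = 1024 ≡ 45
45·45 = 2025 ≡ 67 (mod 89)
67 ≡ 67 (mod 89), so the signature is genuine.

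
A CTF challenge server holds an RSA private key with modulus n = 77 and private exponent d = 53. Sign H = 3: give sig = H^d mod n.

5

Squares mod 77: H^1≡3, H^2≡9, H^4≡4, H^8≡16, H^16≡25, H^32≡9
53 = 32 + 16 + 4 + 1, so H^53 ≡ 9·25·4·3 ≡ 5 (mod 77)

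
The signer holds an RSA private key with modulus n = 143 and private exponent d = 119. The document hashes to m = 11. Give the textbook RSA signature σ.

m^2 ≡ 11^2 = 121
m^4 ≡ 121^2 = 14641 ≡ 55
m^8 ≡ 55^2 = 3025 ≡ 22
m^16 ≡ 22^2 = 484 ≡ 55
m^32 ≡ 55^2 = 3025 ≡ 22
m^64 ≡ 22^2 = 484 ≡ 55
119 = 64 + 32 + 16 + 4 + 2 + 1, so m^119 ≡ 55·22·55·55·121·11 ≡ 110 (mod 143)

110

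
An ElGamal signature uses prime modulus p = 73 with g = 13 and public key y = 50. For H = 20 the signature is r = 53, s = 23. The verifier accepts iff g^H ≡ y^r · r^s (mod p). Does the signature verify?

Left side g^H mod p:
13^2 = 169 ≡ 23
13^4 ≡ 23^2 = 529 ≡ 18
13^8 ≡ 18^2 = 324 ≡ 32
13^16 ≡ 32^2 = 1024 ≡ 2
20 = 16 + 4, so 13^20 ≡ 2·18 ≡ 36 (mod 73)
Right side y^r · r^s mod p:
50^2 = 2500 ≡ 18
50^4 ≡ 18^2 = 324 ≡ 32
50^8 ≡ 32^2 = 1024 ≡ 2
50^16 ≡ 2^2 = 4
50^32 ≡ 4^2 = 16
53 = 32 + 16 + 4 + 1, so 50^53 ≡ 16·4·32·50 ≡ 54 (mod 73)
53^2 = 2809 ≡ 35
53^4 ≡ 35^2 = 1225 ≡ 57
53^8 ≡ 57^2 = 3249 ≡ 37
53^16 ≡ 37^2 = 1369 ≡ 55
23 = 16 + 4 + 2 + 1, so 53^23 ≡ 55·57·35·53 ≡ 26 (mod 73)
54·26 = 1404 ≡ 17 (mod 73)
36 ≠ 17, so verification fails.

does not verify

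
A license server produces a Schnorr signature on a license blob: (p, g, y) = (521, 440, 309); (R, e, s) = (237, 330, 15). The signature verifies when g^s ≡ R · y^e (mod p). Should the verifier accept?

reject

g^s mod p:
440^2 = 193600 ≡ 309
440^4 ≡ 309^2 = 95481 ≡ 138
440^8 ≡ 138^2 = 19044 ≡ 288
15 = 8 + 4 + 2 + 1, so 440^15 ≡ 288·138·309·440 ≡ 18 (mod 521)
R · y^e mod p:
309^2 = 95481 ≡ 138
309^4 ≡ 138^2 = 19044 ≡ 288
309^8 ≡ 288^2 = 82944 ≡ 105
309^16 ≡ 105^2 = 11025 ≡ 84
309^32 ≡ 84^2 = 7056 ≡ 283
309^64 ≡ 283^2 = 80089 ≡ 376
309^128 ≡ 376^2 = 141376 ≡ 185
309^256 ≡ 185^2 = 34225 ≡ 360
330 = 256 + 64 + 8 + 2, so 309^330 ≡ 360·376·105·138 ≡ 422 (mod 521)
237·422 = 100014 ≡ 503 (mod 521)
18 ≠ 503; the check fails.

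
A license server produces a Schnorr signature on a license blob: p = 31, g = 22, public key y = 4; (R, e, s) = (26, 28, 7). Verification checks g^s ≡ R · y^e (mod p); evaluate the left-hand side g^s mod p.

21

22^7 mod 31 = 21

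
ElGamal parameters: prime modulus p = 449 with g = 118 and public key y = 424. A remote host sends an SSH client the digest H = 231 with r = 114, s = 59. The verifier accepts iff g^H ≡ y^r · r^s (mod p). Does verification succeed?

Left side g^H mod p:
118^2 = 13924 ≡ 5
118^4 ≡ 5^2 = 25
118^8 ≡ 25^2 = 625 ≡ 176
118^16 ≡ 176^2 = 30976 ≡ 444
118^32 ≡ 444^2 = 197136 ≡ 25
118^64 ≡ 25^2 = 625 ≡ 176
118^128 ≡ 176^2 = 30976 ≡ 444
231 = 128 + 64 + 32 + 4 + 2 + 1, so 118^231 ≡ 444·176·25·25·5·118 ≡ 382 (mod 449)
Right side y^r · r^s mod p:
424^2 = 179776 ≡ 176
424^4 ≡ 176^2 = 30976 ≡ 444
424^8 ≡ 444^2 = 197136 ≡ 25
424^16 ≡ 25^2 = 625 ≡ 176
424^32 ≡ 176^2 = 30976 ≡ 444
424^64 ≡ 444^2 = 197136 ≡ 25
114 = 64 + 32 + 16 + 2, so 424^114 ≡ 25·444·176·176 ≡ 176 (mod 449)
114^2 = 12996 ≡ 424
114^4 ≡ 424^2 = 179776 ≡ 176
114^8 ≡ 176^2 = 30976 ≡ 444
114^16 ≡ 444^2 = 197136 ≡ 25
114^32 ≡ 25^2 = 625 ≡ 176
59 = 32 + 16 + 8 + 2 + 1, so 114^59 ≡ 176·25·444·424·114 ≡ 293 (mod 449)
176·293 = 51568 ≡ 382 (mod 449)
382 ≡ 382 (mod 449), so the signature is genuine.

passes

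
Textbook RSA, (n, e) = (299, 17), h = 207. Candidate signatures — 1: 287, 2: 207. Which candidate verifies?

2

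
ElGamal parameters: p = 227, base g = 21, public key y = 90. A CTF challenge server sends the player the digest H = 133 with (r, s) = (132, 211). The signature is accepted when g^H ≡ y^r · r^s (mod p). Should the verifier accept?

accept

Left side g^H mod p:
21^2 = 441 ≡ 214
21^4 ≡ 214^2 = 45796 ≡ 169
21^8 ≡ 169^2 = 28561 ≡ 186
21^16 ≡ 186^2 = 34596 ≡ 92
21^32 ≡ 92^2 = 8464 ≡ 65
21^64 ≡ 65^2 = 4225 ≡ 139
21^128 ≡ 139^2 = 19321 ≡ 26
133 = 128 + 4 + 1, so 21^133 ≡ 26·169·21 ≡ 112 (mod 227)
Right side y^r · r^s mod p:
90^2 = 8100 ≡ 155
90^4 ≡ 155^2 = 24025 ≡ 190
90^8 ≡ 190^2 = 36100 ≡ 7
90^16 ≡ 7^2 = 49
90^32 ≡ 49^2 = 2401 ≡ 131
90^64 ≡ 131^2 = 17161 ≡ 136
90^128 ≡ 136^2 = 18496 ≡ 109
132 = 128 + 4, so 90^132 ≡ 109·190 ≡ 53 (mod 227)
132^2 = 17424 ≡ 172
132^4 ≡ 172^2 = 29584 ≡ 74
132^8 ≡ 74^2 = 5476 ≡ 28
132^16 ≡ 28^2 = 784 ≡ 103
132^32 ≡ 103^2 = 10609 ≡ 167
132^64 ≡ 167^2 = 27889 ≡ 195
132^128 ≡ 195^2 = 38025 ≡ 116
211 = 128 + 64 + 16 + 2 + 1, so 132^211 ≡ 116·195·103·172·132 ≡ 182 (mod 227)
53·182 = 9646 ≡ 112 (mod 227)
112 ≡ 112 (mod 227), so the signature is genuine.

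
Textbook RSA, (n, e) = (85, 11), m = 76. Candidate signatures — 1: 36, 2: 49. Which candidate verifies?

1

Candidate 1: Squares mod 85: 36^1≡36, 36^2≡21, 36^4≡16, 36^8≡1; 11 = 8 + 2 + 1, so 36^11 ≡ 1·21·36 ≡ 76 (mod 85)
  → matches m = 76
Candidate 2: Squares mod 85: 49^1≡49, 49^2≡21, 49^4≡16, 49^8≡1; 11 = 8 + 2 + 1, so 49^11 ≡ 1·21·49 ≡ 9 (mod 85)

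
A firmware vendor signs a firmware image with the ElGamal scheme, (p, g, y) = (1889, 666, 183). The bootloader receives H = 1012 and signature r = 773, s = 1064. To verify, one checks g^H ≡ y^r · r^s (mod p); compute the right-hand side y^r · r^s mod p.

183^2 = 33489 ≡ 1376
183^4 ≡ 1376^2 = 1893376 ≡ 598
183^8 ≡ 598^2 = 357604 ≡ 583
183^16 ≡ 583^2 = 339889 ≡ 1758
183^32 ≡ 1758^2 = 3090564 ≡ 160
183^64 ≡ 160^2 = 25600 ≡ 1043
183^128 ≡ 1043^2 = 1087849 ≡ 1674
183^256 ≡ 1674^2 = 2802276 ≡ 889
183^512 ≡ 889^2 = 790321 ≡ 719
773 = 512 + 256 + 4 + 1, so 183^773 ≡ 719·889·598·183 ≡ 1809 (mod 1889)
773^2 = 597529 ≡ 605
773^4 ≡ 605^2 = 366025 ≡ 1448
773^8 ≡ 1448^2 = 2096704 ≡ 1803
773^16 ≡ 1803^2 = 3250809 ≡ 1729
773^32 ≡ 1729^2 = 2989441 ≡ 1043
773^64 ≡ 1043^2 = 1087849 ≡ 1674
773^128 ≡ 1674^2 = 2802276 ≡ 889
773^256 ≡ 889^2 = 790321 ≡ 719
773^512 ≡ 719^2 = 516961 ≡ 1264
773^1024 ≡ 1264^2 = 1597696 ≡ 1491
1064 = 1024 + 32 + 8, so 773^1064 ≡ 1491·1043·1803 ≡ 1482 (mod 1889)
y^r · r^s ≡ 1809·1482 = 2680938 ≡ 447 (mod 1889)

447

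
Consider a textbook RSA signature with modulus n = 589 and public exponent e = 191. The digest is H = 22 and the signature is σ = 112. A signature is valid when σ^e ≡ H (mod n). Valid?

σ^2 ≡ 112^2 = 12544 ≡ 175
σ^4 ≡ 175^2 = 30625 ≡ 586
σ^8 ≡ 586^2 = 343396 ≡ 9
σ^16 ≡ 9^2 = 81
σ^32 ≡ 81^2 = 6561 ≡ 82
σ^64 ≡ 82^2 = 6724 ≡ 245
σ^128 ≡ 245^2 = 60025 ≡ 536
191 = 128 + 32 + 16 + 8 + 4 + 2 + 1, so σ^191 ≡ 536·82·81·9·586·175·112 ≡ 289 (mod 589)
289 ≠ 22, so verification fails.

no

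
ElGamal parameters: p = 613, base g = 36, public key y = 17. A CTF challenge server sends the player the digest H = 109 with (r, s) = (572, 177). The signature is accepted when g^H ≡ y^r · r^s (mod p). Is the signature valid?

valid

Left side g^H mod p:
36^2 = 1296 ≡ 70
36^4 ≡ 70^2 = 4900 ≡ 609
36^8 ≡ 609^2 = 370881 ≡ 16
36^16 ≡ 16^2 = 256
36^32 ≡ 256^2 = 65536 ≡ 558
36^64 ≡ 558^2 = 311364 ≡ 573
109 = 64 + 32 + 8 + 4 + 1, so 36^109 ≡ 573·558·16·609·36 ≡ 97 (mod 613)
Right side y^r · r^s mod p:
17^2 = 289
17^4 ≡ 289^2 = 83521 ≡ 153
17^8 ≡ 153^2 = 23409 ≡ 115
17^16 ≡ 115^2 = 13225 ≡ 352
17^32 ≡ 352^2 = 123904 ≡ 78
17^64 ≡ 78^2 = 6084 ≡ 567
17^128 ≡ 567^2 = 321489 ≡ 277
17^256 ≡ 277^2 = 76729 ≡ 104
17^512 ≡ 104^2 = 10816 ≡ 395
572 = 512 + 32 + 16 + 8 + 4, so 17^572 ≡ 395·78·352·115·153 ≡ 346 (mod 613)
572^2 = 327184 ≡ 455
572^4 ≡ 455^2 = 207025 ≡ 444
572^8 ≡ 444^2 = 197136 ≡ 363
572^16 ≡ 363^2 = 131769 ≡ 587
572^32 ≡ 587^2 = 344569 ≡ 63
572^64 ≡ 63^2 = 3969 ≡ 291
572^128 ≡ 291^2 = 84681 ≡ 87
177 = 128 + 32 + 16 + 1, so 572^177 ≡ 87·63·587·572 ≡ 243 (mod 613)
346·243 = 84078 ≡ 97 (mod 613)
97 ≡ 97 (mod 613), so the signature is genuine.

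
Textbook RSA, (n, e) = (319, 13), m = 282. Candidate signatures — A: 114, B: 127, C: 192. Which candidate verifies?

Candidate A: Squares mod 319: 114^1≡114, 114^2≡236, 114^4≡190, 114^8≡53; 13 = 8 + 4 + 1, so 114^13 ≡ 53·190·114 ≡ 218 (mod 319)
Candidate B: Squares mod 319: 127^1≡127, 127^2≡179, 127^4≡141, 127^8≡103; 13 = 8 + 4 + 1, so 127^13 ≡ 103·141·127 ≡ 282 (mod 319)
  → matches m = 282
Candidate C: Squares mod 319: 192^1≡192, 192^2≡179, 192^4≡141, 192^8≡103; 13 = 8 + 4 + 1, so 192^13 ≡ 103·141·192 ≡ 37 (mod 319)

B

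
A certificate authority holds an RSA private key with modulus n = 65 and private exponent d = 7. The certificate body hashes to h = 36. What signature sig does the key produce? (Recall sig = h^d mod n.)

36

h^2 ≡ 36^2 = 1296 ≡ 61
h^4 ≡ 61^2 = 3721 ≡ 16
7 = 4 + 2 + 1, so h^7 ≡ 16·61·36 ≡ 36 (mod 65)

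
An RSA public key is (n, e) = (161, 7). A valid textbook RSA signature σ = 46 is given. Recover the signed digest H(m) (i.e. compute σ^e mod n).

σ^2 ≡ 46^2 = 2116 ≡ 23
σ^4 ≡ 23^2 = 529 ≡ 46
7 = 4 + 2 + 1, so σ^7 ≡ 46·23·46 ≡ 46 (mod 161)

46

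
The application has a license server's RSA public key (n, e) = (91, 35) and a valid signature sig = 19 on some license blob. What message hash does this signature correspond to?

24

sig^2 ≡ 19^2 = 361 ≡ 88
sig^4 ≡ 88^2 = 7744 ≡ 9
sig^8 ≡ 9^2 = 81
sig^16 ≡ 81^2 = 6561 ≡ 9
sig^32 ≡ 9^2 = 81
35 = 32 + 2 + 1, so sig^35 ≡ 81·88·19 ≡ 24 (mod 91)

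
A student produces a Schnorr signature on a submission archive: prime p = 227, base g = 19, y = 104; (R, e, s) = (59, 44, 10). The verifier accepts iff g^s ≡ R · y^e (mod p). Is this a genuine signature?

g^s mod p:
Squares mod 227: 19^1≡19, 19^2≡134, 19^4≡23, 19^8≡75
10 = 8 + 2, so 19^10 ≡ 75·134 ≡ 62 (mod 227)
R · y^e mod p:
Squares mod 227: 104^1≡104, 104^2≡147, 104^4≡44, 104^8≡120, 104^16≡99, 104^32≡40
44 = 32 + 8 + 4, so 104^44 ≡ 40·120·44 ≡ 90 (mod 227)
59·90 = 5310 ≡ 89 (mod 227)
62 ≠ 89; the check fails.

forged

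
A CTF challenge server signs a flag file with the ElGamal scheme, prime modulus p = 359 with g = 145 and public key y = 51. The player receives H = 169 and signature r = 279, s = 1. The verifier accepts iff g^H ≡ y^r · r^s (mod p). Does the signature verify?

Left side g^H mod p:
145^2 = 21025 ≡ 203
145^4 ≡ 203^2 = 41209 ≡ 283
145^8 ≡ 283^2 = 80089 ≡ 32
145^16 ≡ 32^2 = 1024 ≡ 306
145^32 ≡ 306^2 = 93636 ≡ 296
145^64 ≡ 296^2 = 87616 ≡ 20
145^128 ≡ 20^2 = 400 ≡ 41
169 = 128 + 32 + 8 + 1, so 145^169 ≡ 41·296·32·145 ≡ 95 (mod 359)
Right side y^r · r^s mod p:
51^2 = 2601 ≡ 88
51^4 ≡ 88^2 = 7744 ≡ 205
51^8 ≡ 205^2 = 42025 ≡ 22
51^16 ≡ 22^2 = 484 ≡ 125
51^32 ≡ 125^2 = 15625 ≡ 188
51^64 ≡ 188^2 = 35344 ≡ 162
51^128 ≡ 162^2 = 26244 ≡ 37
51^256 ≡ 37^2 = 1369 ≡ 292
279 = 256 + 16 + 4 + 2 + 1, so 51^279 ≡ 292·125·205·88·51 ≡ 111 (mod 359)
279^1 mod 359 = 279
111·279 = 30969 ≡ 95 (mod 359)
95 ≡ 95 (mod 359), so the signature is genuine.

verifies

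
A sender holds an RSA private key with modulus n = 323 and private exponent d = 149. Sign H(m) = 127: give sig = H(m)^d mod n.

Squares mod 323: (H(m))^1≡127, (H(m))^2≡302, (H(m))^4≡118, (H(m))^8≡35, (H(m))^16≡256, (H(m))^32≡290, (H(m))^64≡120, (H(m))^128≡188
149 = 128 + 16 + 4 + 1, so (H(m))^149 ≡ 188·256·118·127 ≡ 128 (mod 323)

128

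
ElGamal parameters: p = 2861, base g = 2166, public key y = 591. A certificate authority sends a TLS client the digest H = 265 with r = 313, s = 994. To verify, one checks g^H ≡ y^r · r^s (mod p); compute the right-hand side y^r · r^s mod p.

146

Squares mod 2861: 591^1≡591, 591^2≡239, 591^4≡2762, 591^8≡1218, 591^16≡1526, 591^32≡2683, 591^64≡213, 591^128≡2454, 591^256≡2572
313 = 256 + 32 + 16 + 8 + 1, so 591^313 ≡ 2572·2683·1526·1218·591 ≡ 2173 (mod 2861)
Squares mod 2861: 313^1≡313, 313^2≡695, 313^4≡2377, 313^8≡2515, 313^16≡2415, 313^32≡1507, 313^64≡2276, 313^128≡1766, 313^256≡266, 313^512≡2092
994 = 512 + 256 + 128 + 64 + 32 + 2, so 313^994 ≡ 2092·266·1766·2276·1507·695 ≡ 1239 (mod 2861)
y^r · r^s ≡ 2173·1239 = 2692347 ≡ 146 (mod 2861)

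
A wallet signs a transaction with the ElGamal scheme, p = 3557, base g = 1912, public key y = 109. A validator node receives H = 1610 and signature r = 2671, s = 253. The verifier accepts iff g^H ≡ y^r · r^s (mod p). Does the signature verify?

Left side g^H mod p:
1912^2 = 3655744 ≡ 2705
1912^4 ≡ 2705^2 = 7317025 ≡ 276
1912^8 ≡ 276^2 = 76176 ≡ 1479
1912^16 ≡ 1479^2 = 2187441 ≡ 3443
1912^32 ≡ 3443^2 = 11854249 ≡ 2325
1912^64 ≡ 2325^2 = 5405625 ≡ 2542
1912^128 ≡ 2542^2 = 6461764 ≡ 2252
1912^256 ≡ 2252^2 = 5071504 ≡ 2779
1912^512 ≡ 2779^2 = 7722841 ≡ 594
1912^1024 ≡ 594^2 = 352836 ≡ 693
1610 = 1024 + 512 + 64 + 8 + 2, so 1912^1610 ≡ 693·594·2542·1479·2705 ≡ 769 (mod 3557)
Right side y^r · r^s mod p:
109^2 = 11881 ≡ 1210
109^4 ≡ 1210^2 = 1464100 ≡ 2173
109^8 ≡ 2173^2 = 4721929 ≡ 1790
109^16 ≡ 1790^2 = 3204100 ≡ 2800
109^32 ≡ 2800^2 = 7840000 ≡ 372
109^64 ≡ 372^2 = 138384 ≡ 3218
109^128 ≡ 3218^2 = 10355524 ≡ 1097
109^256 ≡ 1097^2 = 1203409 ≡ 1143
109^512 ≡ 1143^2 = 1306449 ≡ 1030
109^1024 ≡ 1030^2 = 1060900 ≡ 914
109^2048 ≡ 914^2 = 835396 ≡ 3058
2671 = 2048 + 512 + 64 + 32 + 8 + 4 + 2 + 1, so 109^2671 ≡ 3058·1030·3218·372·1790·2173·1210·109 ≡ 3250 (mod 3557)
2671^2 = 7134241 ≡ 2456
2671^4 ≡ 2456^2 = 6031936 ≡ 2821
2671^8 ≡ 2821^2 = 7958041 ≡ 1032
2671^16 ≡ 1032^2 = 1065024 ≡ 1481
2671^32 ≡ 1481^2 = 2193361 ≡ 2249
2671^64 ≡ 2249^2 = 5058001 ≡ 3504
2671^128 ≡ 3504^2 = 12278016 ≡ 2809
253 = 128 + 64 + 32 + 16 + 8 + 4 + 1, so 2671^253 ≡ 2809·3504·2249·1481·1032·2821·2671 ≡ 1415 (mod 3557)
3250·1415 = 4598750 ≡ 3106 (mod 3557)
769 ≠ 3106, so verification fails.

does not verify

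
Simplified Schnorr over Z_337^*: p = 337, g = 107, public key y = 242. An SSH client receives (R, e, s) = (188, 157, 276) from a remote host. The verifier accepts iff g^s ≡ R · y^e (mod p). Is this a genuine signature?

genuine

g^s mod p:
Squares mod 337: 107^1≡107, 107^2≡328, 107^4≡81, 107^8≡158, 107^16≡26, 107^32≡2, 107^64≡4, 107^128≡16, 107^256≡256
276 = 256 + 16 + 4, so 107^276 ≡ 256·26·81 ≡ 273 (mod 337)
R · y^e mod p:
Squares mod 337: 242^1≡242, 242^2≡263, 242^4≡84, 242^8≡316, 242^16≡104, 242^32≡32, 242^64≡13, 242^128≡169
157 = 128 + 16 + 8 + 4 + 1, so 242^157 ≡ 169·104·316·84·242 ≡ 14 (mod 337)
188·14 = 2632 ≡ 273 (mod 337)
273 ≡ 273 (mod 337); signature holds.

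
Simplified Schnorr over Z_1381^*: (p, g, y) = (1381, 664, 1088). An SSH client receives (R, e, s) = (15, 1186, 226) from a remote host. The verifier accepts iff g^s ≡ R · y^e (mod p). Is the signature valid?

invalid

g^s mod p:
Squares mod 1381: 664^1≡664, 664^2≡357, 664^4≡397, 664^8≡175, 664^16≡243, 664^32≡1047, 664^64≡1076, 664^128≡498
226 = 128 + 64 + 32 + 2, so 664^226 ≡ 498·1076·1047·357 ≡ 227 (mod 1381)
R · y^e mod p:
Squares mod 1381: 1088^1≡1088, 1088^2≡227, 1088^4≡432, 1088^8≡189, 1088^16≡1196, 1088^32≡1081, 1088^64≡235, 1088^128≡1366, 1088^256≡225, 1088^512≡909, 1088^1024≡443
1186 = 1024 + 128 + 32 + 2, so 1088^1186 ≡ 443·1366·1081·227 ≡ 1182 (mod 1381)
15·1182 = 17730 ≡ 1158 (mod 1381)
227 ≠ 1158; the check fails.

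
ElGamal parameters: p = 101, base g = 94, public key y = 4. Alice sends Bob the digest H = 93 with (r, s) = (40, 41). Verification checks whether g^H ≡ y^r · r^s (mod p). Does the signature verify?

verifies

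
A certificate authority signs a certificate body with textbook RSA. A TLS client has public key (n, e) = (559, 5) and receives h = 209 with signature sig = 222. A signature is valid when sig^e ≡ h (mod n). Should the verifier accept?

accept

sig^2 ≡ 222^2 = 49284 ≡ 92
sig^4 ≡ 92^2 = 8464 ≡ 79
5 = 4 + 1, so sig^5 ≡ 79·222 ≡ 209 (mod 559)
Since 209 equals the digest 209, verification succeeds.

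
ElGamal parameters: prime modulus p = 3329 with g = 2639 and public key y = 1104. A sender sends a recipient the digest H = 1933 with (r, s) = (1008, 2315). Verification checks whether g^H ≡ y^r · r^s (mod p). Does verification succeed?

passes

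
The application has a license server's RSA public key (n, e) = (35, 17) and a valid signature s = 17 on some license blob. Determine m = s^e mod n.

12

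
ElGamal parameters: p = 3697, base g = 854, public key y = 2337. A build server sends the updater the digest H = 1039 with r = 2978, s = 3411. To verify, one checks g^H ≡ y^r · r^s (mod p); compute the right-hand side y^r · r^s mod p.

2524

2337^2978 mod 3697 = 1649
2978^3411 mod 3697 = 2591
y^r · r^s ≡ 1649·2591 = 4272559 ≡ 2524 (mod 3697)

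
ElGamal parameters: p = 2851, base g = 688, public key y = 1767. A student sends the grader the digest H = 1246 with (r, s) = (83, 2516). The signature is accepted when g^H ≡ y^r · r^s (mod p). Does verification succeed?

Left side g^H mod p:
688^2 = 473344 ≡ 78
688^4 ≡ 78^2 = 6084 ≡ 382
688^8 ≡ 382^2 = 145924 ≡ 523
688^16 ≡ 523^2 = 273529 ≡ 2684
688^32 ≡ 2684^2 = 7203856 ≡ 2230
688^64 ≡ 2230^2 = 4972900 ≡ 756
688^128 ≡ 756^2 = 571536 ≡ 1336
688^256 ≡ 1336^2 = 1784896 ≡ 170
688^512 ≡ 170^2 = 28900 ≡ 390
688^1024 ≡ 390^2 = 152100 ≡ 997
1246 = 1024 + 128 + 64 + 16 + 8 + 4 + 2, so 688^1246 ≡ 997·1336·756·2684·523·382·78 ≡ 2207 (mod 2851)
Right side y^r · r^s mod p:
1767^2 = 3122289 ≡ 444
1767^4 ≡ 444^2 = 197136 ≡ 417
1767^8 ≡ 417^2 = 173889 ≡ 2829
1767^16 ≡ 2829^2 = 8003241 ≡ 484
1767^32 ≡ 484^2 = 234256 ≡ 474
1767^64 ≡ 474^2 = 224676 ≡ 2298
83 = 64 + 16 + 2 + 1, so 1767^83 ≡ 2298·484·444·1767 ≡ 2104 (mod 2851)
83^2 = 6889 ≡ 1187
83^4 ≡ 1187^2 = 1408969 ≡ 575
83^8 ≡ 575^2 = 330625 ≡ 2760
83^16 ≡ 2760^2 = 7617600 ≡ 2579
83^32 ≡ 2579^2 = 6651241 ≡ 2709
83^64 ≡ 2709^2 = 7338681 ≡ 207
83^128 ≡ 207^2 = 42849 ≡ 84
83^256 ≡ 84^2 = 7056 ≡ 1354
83^512 ≡ 1354^2 = 1833316 ≡ 123
83^1024 ≡ 123^2 = 15129 ≡ 874
83^2048 ≡ 874^2 = 763876 ≡ 2659
2516 = 2048 + 256 + 128 + 64 + 16 + 4, so 83^2516 ≡ 2659·1354·84·207·2579·575 ≡ 1642 (mod 2851)
2104·1642 = 3454768 ≡ 2207 (mod 2851)
2207 ≡ 2207 (mod 2851), so the signature is genuine.

passes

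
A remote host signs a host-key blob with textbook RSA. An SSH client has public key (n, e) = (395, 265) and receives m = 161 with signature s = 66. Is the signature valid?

s^2 ≡ 66^2 = 4356 ≡ 11
s^4 ≡ 11^2 = 121
s^8 ≡ 121^2 = 14641 ≡ 26
s^16 ≡ 26^2 = 676 ≡ 281
s^32 ≡ 281^2 = 78961 ≡ 356
s^64 ≡ 356^2 = 126736 ≡ 336
s^128 ≡ 336^2 = 112896 ≡ 321
s^256 ≡ 321^2 = 103041 ≡ 341
265 = 256 + 8 + 1, so s^265 ≡ 341·26·66 ≡ 161 (mod 395)
161 = m, so the signature checks out.

valid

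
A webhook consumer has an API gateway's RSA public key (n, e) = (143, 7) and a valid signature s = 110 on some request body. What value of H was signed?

s^2 ≡ 110^2 = 12100 ≡ 88
s^4 ≡ 88^2 = 7744 ≡ 22
7 = 4 + 2 + 1, so s^7 ≡ 22·88·110 ≡ 33 (mod 143)

33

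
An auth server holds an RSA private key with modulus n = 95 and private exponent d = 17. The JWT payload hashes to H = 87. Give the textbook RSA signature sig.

7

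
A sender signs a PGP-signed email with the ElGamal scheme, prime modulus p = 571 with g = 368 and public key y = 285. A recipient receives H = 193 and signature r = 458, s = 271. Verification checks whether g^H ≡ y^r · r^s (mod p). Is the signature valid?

Left side g^H mod p:
Squares mod 571: 368^1≡368, 368^2≡97, 368^4≡273, 368^8≡299, 368^16≡325, 368^32≡561, 368^64≡100, 368^128≡293
193 = 128 + 64 + 1, so 368^193 ≡ 293·100·368 ≡ 207 (mod 571)
Right side y^r · r^s mod p:
Squares mod 571: 285^1≡285, 285^2≡143, 285^4≡464, 285^8≡29, 285^16≡270, 285^32≡383, 285^64≡513, 285^128≡509, 285^256≡418
458 = 256 + 128 + 64 + 8 + 2, so 285^458 ≡ 418·509·513·29·143 ≡ 143 (mod 571)
Squares mod 571: 458^1≡458, 458^2≡207, 458^4≡24, 458^8≡5, 458^16≡25, 458^32≡54, 458^64≡61, 458^128≡295, 458^256≡233
271 = 256 + 8 + 4 + 2 + 1, so 458^271 ≡ 233·5·24·207·458 ≡ 191 (mod 571)
143·191 = 27313 ≡ 476 (mod 571)
207 ≠ 476, so verification fails.

invalid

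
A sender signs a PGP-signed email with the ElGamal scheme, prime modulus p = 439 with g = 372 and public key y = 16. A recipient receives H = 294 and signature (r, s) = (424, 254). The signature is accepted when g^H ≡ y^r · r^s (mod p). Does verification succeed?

fails

Left side g^H mod p:
372^2 = 138384 ≡ 99
372^4 ≡ 99^2 = 9801 ≡ 143
372^8 ≡ 143^2 = 20449 ≡ 255
372^16 ≡ 255^2 = 65025 ≡ 53
372^32 ≡ 53^2 = 2809 ≡ 175
372^64 ≡ 175^2 = 30625 ≡ 334
372^128 ≡ 334^2 = 111556 ≡ 50
372^256 ≡ 50^2 = 2500 ≡ 305
294 = 256 + 32 + 4 + 2, so 372^294 ≡ 305·175·143·99 ≡ 247 (mod 439)
Right side y^r · r^s mod p:
16^2 = 256
16^4 ≡ 256^2 = 65536 ≡ 125
16^8 ≡ 125^2 = 15625 ≡ 260
16^16 ≡ 260^2 = 67600 ≡ 433
16^32 ≡ 433^2 = 187489 ≡ 36
16^64 ≡ 36^2 = 1296 ≡ 418
16^128 ≡ 418^2 = 174724 ≡ 2
16^256 ≡ 2^2 = 4
424 = 256 + 128 + 32 + 8, so 16^424 ≡ 4·2·36·260 ≡ 250 (mod 439)
424^2 = 179776 ≡ 225
424^4 ≡ 225^2 = 50625 ≡ 140
424^8 ≡ 140^2 = 19600 ≡ 284
424^16 ≡ 284^2 = 80656 ≡ 319
424^32 ≡ 319^2 = 101761 ≡ 352
424^64 ≡ 352^2 = 123904 ≡ 106
424^128 ≡ 106^2 = 11236 ≡ 261
254 = 128 + 64 + 32 + 16 + 8 + 4 + 2, so 424^254 ≡ 261·106·352·319·284·140·225 ≡ 373 (mod 439)
250·373 = 93250 ≡ 182 (mod 439)
247 ≠ 182, so verification fails.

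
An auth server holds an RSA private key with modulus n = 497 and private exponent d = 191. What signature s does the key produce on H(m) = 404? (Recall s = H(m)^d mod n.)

290

(H(m))^2 ≡ 404^2 = 163216 ≡ 200
(H(m))^4 ≡ 200^2 = 40000 ≡ 240
(H(m))^8 ≡ 240^2 = 57600 ≡ 445
(H(m))^16 ≡ 445^2 = 198025 ≡ 219
(H(m))^32 ≡ 219^2 = 47961 ≡ 249
(H(m))^64 ≡ 249^2 = 62001 ≡ 373
(H(m))^128 ≡ 373^2 = 139129 ≡ 466
191 = 128 + 32 + 16 + 8 + 4 + 2 + 1, so (H(m))^191 ≡ 466·249·219·445·240·200·404 ≡ 290 (mod 497)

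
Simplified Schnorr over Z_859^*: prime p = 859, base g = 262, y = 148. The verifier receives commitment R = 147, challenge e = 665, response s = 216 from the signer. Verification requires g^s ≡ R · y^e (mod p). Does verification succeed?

passes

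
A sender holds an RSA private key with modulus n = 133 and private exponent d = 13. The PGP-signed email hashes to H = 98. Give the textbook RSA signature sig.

14

H^13 mod 133 = 14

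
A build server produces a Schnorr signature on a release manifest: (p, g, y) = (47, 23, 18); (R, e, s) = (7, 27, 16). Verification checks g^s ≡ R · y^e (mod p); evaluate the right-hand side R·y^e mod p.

34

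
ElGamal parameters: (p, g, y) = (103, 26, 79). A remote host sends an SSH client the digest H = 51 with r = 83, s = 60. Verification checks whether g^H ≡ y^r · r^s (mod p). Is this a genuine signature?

genuine

Left side g^H mod p:
26^51 mod 103 = 1
Right side y^r · r^s mod p:
79^83 mod 103 = 76
83^60 mod 103 = 61
76·61 = 4636 ≡ 1 (mod 103)
1 ≡ 1 (mod 103), so the signature is genuine.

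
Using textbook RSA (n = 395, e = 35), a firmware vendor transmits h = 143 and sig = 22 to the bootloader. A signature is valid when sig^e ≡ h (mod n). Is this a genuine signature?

genuine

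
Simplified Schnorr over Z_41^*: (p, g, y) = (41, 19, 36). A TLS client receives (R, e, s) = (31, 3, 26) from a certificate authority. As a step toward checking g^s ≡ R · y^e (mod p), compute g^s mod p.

19^2 = 361 ≡ 33
19^4 ≡ 33^2 = 1089 ≡ 23
19^8 ≡ 23^2 = 529 ≡ 37
19^16 ≡ 37^2 = 1369 ≡ 16
26 = 16 + 8 + 2, so 19^26 ≡ 16·37·33 ≡ 20 (mod 41)

20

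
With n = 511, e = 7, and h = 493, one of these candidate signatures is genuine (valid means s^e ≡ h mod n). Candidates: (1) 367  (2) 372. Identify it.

1

Candidate 1: 367^2 = 134689 ≡ 296; 367^4 ≡ 296^2 = 87616 ≡ 235; 7 = 4 + 2 + 1, so 367^7 ≡ 235·296·367 ≡ 493 (mod 511)
  → matches h = 493
Candidate 2: 372^2 = 138384 ≡ 414; 372^4 ≡ 414^2 = 171396 ≡ 211; 7 = 4 + 2 + 1, so 372^7 ≡ 211·414·372 ≡ 176 (mod 511)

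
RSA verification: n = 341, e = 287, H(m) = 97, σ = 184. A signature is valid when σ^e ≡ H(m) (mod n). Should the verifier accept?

reject

σ^287 mod 341 = 244
σ^287 mod 341 = 244, but H(m) = 97.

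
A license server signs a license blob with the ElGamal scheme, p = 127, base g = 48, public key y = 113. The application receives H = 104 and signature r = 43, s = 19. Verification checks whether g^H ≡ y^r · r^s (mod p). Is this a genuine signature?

Left side g^H mod p:
Squares mod 127: 48^1≡48, 48^2≡18, 48^4≡70, 48^8≡74, 48^16≡15, 48^32≡98, 48^64≡79
104 = 64 + 32 + 8, so 48^104 ≡ 79·98·74 ≡ 11 (mod 127)
Right side y^r · r^s mod p:
Squares mod 127: 113^1≡113, 113^2≡69, 113^4≡62, 113^8≡34, 113^16≡13, 113^32≡42
43 = 32 + 8 + 2 + 1, so 113^43 ≡ 42·34·69·113 ≡ 26 (mod 127)
Squares mod 127: 43^1≡43, 43^2≡71, 43^4≡88, 43^8≡124, 43^16≡9
19 = 16 + 2 + 1, so 43^19 ≡ 9·71·43 ≡ 45 (mod 127)
26·45 = 1170 ≡ 27 (mod 127)
11 ≠ 27, so verification fails.

forged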